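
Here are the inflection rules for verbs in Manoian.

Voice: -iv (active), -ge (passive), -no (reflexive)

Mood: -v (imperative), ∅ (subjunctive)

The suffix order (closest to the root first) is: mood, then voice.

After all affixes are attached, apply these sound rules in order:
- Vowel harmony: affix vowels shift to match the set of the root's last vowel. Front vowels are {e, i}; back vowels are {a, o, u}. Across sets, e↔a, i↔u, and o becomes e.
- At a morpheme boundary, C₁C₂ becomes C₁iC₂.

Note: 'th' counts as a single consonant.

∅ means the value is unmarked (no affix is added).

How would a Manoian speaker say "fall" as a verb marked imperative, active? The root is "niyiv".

niyiviviv

Attach mood imperative -v → niyivv.
Attach voice active -iv → niyivviv.
Vowel harmony: no change.
Apply epenthesis: niyivviv → niyiviviv.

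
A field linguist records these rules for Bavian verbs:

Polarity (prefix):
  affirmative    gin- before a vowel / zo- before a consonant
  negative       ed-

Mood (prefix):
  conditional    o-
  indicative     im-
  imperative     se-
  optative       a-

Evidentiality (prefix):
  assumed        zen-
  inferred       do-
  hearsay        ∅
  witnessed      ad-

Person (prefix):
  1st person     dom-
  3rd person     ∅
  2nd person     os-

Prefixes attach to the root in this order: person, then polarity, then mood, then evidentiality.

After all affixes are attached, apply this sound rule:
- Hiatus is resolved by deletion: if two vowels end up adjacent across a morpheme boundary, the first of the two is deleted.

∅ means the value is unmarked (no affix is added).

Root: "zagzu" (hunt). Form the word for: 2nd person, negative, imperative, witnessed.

adsedoszagzu

Attach person 2nd person os- → oszagzu.
Attach polarity negative ed- → edoszagzu.
Attach mood imperative se- → seedoszagzu.
Attach evidentiality witnessed ad- → adseedoszagzu.
Apply vowel deletion: adseedoszagzu → adsedoszagzu.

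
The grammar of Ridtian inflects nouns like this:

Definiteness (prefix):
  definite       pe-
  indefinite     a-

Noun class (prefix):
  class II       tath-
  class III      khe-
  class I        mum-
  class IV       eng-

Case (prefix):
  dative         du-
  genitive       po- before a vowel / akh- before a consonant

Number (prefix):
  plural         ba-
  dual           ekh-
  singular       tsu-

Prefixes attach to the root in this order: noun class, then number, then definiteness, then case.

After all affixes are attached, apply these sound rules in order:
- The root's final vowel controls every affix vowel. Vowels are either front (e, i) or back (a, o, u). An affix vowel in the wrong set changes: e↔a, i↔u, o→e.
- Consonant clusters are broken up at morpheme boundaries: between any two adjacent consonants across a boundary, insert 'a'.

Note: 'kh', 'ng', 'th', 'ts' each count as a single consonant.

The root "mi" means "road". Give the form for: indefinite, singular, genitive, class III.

Attach noun class class III khe- → khemi.
Attach number singular tsu- → tsukhemi.
Attach definiteness indefinite a- → atsukhemi.
Attach case genitive po- (before vowel 'a') → poatsukhemi.
Apply vowel harmony: poatsukhemi → peetsikhemi.
Epenthesis: no change.

peetsikhemi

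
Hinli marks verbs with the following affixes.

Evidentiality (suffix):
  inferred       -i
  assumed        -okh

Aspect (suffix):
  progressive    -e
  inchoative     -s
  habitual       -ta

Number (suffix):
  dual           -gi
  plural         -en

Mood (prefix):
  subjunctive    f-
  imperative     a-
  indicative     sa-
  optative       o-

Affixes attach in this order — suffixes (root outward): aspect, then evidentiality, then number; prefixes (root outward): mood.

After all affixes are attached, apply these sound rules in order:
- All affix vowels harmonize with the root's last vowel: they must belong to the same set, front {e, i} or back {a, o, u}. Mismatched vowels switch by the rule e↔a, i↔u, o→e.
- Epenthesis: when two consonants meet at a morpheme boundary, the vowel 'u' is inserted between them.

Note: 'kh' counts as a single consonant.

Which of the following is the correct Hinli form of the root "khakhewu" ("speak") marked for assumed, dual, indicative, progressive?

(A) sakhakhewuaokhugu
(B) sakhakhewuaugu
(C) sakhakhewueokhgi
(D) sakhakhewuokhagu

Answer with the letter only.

A

Attach aspect progressive -e → khakhewue.
Attach evidentiality assumed -okh → khakhewueokh.
Attach mood indicative sa- → sakhakhewueokh.
Attach number dual -gi → sakhakhewueokhgi.
Apply vowel harmony: sakhakhewueokhgi → sakhakhewuaokhgu.
Apply epenthesis: sakhakhewuaokhgu → sakhakhewuaokhugu.
So the correct form is sakhakhewuaokhugu, option (A).
(C) sakhakhewueokhgi is wrong: it fails to apply the sound rule(s).
(B) sakhakhewuaugu is wrong: it uses inferred instead of assumed for evidentiality.
(D) sakhakhewuokhagu is wrong: it has the affixes in the wrong order.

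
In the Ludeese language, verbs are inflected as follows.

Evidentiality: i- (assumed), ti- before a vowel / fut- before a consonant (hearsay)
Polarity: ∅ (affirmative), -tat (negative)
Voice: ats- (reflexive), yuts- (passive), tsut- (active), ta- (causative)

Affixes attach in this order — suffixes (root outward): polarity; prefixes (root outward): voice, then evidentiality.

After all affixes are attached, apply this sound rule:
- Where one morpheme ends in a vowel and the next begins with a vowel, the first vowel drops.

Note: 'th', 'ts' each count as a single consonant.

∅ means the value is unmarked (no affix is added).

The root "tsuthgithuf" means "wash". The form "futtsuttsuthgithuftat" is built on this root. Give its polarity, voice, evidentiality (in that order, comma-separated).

negative, active, hearsay

Segment: fut-tsut-tsuthgithuf-tat.
polarity: -tat → negative.
voice: tsut- → active.
evidentiality: ti/fut- → hearsay.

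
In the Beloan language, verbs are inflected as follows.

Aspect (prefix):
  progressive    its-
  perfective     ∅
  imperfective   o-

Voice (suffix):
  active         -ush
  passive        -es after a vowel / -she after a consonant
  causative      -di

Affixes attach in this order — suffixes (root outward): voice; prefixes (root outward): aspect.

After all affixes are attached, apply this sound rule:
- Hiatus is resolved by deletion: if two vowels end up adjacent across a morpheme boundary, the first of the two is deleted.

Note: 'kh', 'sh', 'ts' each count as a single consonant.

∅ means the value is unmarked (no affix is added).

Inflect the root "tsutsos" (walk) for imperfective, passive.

otsutsosshe

Attach voice passive -she (after consonant 's') → tsutsosshe.
Attach aspect imperfective o- → otsutsosshe.
Vowel deletion: no change.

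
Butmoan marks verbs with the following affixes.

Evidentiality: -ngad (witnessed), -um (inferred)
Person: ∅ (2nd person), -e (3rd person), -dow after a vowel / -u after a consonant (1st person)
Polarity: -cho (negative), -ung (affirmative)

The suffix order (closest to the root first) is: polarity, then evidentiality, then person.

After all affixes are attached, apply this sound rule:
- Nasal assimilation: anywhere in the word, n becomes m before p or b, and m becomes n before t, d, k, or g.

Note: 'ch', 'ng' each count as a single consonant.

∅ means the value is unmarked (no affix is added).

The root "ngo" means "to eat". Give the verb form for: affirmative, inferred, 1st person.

ngoungumu

Attach polarity affirmative -ung → ngoung.
Attach evidentiality inferred -um → ngoungum.
Attach person 1st person -u (after consonant 'm') → ngoungumu.
Nasal assimilation: no change.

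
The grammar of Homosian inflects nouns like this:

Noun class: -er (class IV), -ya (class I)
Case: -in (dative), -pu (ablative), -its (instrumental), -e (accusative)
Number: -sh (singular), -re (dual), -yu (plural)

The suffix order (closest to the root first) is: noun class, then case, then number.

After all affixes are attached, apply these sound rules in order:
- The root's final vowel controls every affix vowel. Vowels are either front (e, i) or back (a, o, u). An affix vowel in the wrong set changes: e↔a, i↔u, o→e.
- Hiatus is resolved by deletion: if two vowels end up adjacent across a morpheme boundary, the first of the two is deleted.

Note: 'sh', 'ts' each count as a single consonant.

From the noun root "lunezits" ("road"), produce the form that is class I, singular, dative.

Attach noun class class I -ya → lunezitsya.
Attach case dative -in → lunezitsyain.
Attach number singular -sh → lunezitsyainsh.
Apply vowel harmony: lunezitsyainsh → lunezitsyeinsh.
Apply vowel deletion: lunezitsyeinsh → lunezitsyinsh.

lunezitsyinsh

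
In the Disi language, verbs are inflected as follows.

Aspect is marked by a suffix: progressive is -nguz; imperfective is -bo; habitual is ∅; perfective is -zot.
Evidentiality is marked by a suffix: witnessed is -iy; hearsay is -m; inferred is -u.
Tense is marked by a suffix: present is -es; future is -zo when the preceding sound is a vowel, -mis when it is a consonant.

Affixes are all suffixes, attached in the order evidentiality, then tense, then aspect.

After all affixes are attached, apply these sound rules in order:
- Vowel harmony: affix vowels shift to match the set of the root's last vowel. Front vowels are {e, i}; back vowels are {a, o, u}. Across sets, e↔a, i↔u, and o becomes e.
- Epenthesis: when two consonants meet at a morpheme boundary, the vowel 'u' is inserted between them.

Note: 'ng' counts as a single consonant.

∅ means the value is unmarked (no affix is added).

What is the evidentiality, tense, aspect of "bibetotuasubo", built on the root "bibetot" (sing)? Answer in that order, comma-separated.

inferred, present, imperfective

Segment: bibetot-u-es-bo.
evidentiality: -u → inferred.
tense: -es → present.
aspect: -bo → imperfective.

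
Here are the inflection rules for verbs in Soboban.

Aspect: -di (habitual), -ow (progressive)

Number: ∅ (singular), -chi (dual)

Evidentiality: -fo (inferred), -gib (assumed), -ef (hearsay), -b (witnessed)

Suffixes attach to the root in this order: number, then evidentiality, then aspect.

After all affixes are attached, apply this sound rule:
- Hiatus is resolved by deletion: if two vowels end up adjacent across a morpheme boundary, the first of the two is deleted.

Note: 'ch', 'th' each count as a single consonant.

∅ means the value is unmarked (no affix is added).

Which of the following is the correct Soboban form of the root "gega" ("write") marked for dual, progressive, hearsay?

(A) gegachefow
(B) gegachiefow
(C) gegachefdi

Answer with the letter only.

A

Attach number dual -chi → gegachi.
Attach evidentiality hearsay -ef → gegachief.
Attach aspect progressive -ow → gegachiefow.
Apply vowel deletion: gegachiefow → gegachefow.
So the correct form is gegachefow, option (A).
(C) gegachefdi is wrong: it uses habitual instead of progressive for aspect.
(B) gegachiefow is wrong: it fails to apply the sound rule(s).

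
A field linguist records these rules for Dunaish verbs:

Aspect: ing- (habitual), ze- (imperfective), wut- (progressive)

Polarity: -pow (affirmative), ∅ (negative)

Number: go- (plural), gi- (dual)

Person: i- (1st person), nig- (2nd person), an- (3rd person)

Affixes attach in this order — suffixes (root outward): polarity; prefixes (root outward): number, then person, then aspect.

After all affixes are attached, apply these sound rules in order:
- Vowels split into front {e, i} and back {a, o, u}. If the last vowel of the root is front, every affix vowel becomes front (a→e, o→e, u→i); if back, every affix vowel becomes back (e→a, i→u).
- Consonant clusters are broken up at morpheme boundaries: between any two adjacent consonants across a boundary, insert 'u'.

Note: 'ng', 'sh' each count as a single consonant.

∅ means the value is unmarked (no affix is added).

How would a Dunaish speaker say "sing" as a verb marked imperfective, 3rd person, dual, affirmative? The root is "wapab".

Attach number dual gi- → giwapab.
Attach person 3rd person an- → angiwapab.
Attach polarity affirmative -pow → angiwapabpow.
Attach aspect imperfective ze- → zeangiwapabpow.
Apply vowel harmony: zeangiwapabpow → zaanguwapabpow.
Apply epenthesis: zaanguwapabpow → zaanuguwapabupow.

zaanuguwapabupow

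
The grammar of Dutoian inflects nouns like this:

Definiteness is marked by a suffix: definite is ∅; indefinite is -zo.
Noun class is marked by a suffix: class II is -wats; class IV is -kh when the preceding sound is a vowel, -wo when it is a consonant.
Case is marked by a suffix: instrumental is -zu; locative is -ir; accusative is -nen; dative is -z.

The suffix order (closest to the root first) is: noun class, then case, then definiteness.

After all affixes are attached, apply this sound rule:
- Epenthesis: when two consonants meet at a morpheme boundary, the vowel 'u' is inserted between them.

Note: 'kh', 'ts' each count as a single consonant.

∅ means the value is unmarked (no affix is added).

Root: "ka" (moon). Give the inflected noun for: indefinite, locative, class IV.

kakhiruzo

Attach noun class class IV -kh (after vowel 'a') → kakh.
Attach case locative -ir → kakhir.
Attach definiteness indefinite -zo → kakhirzo.
Apply epenthesis: kakhirzo → kakhiruzo.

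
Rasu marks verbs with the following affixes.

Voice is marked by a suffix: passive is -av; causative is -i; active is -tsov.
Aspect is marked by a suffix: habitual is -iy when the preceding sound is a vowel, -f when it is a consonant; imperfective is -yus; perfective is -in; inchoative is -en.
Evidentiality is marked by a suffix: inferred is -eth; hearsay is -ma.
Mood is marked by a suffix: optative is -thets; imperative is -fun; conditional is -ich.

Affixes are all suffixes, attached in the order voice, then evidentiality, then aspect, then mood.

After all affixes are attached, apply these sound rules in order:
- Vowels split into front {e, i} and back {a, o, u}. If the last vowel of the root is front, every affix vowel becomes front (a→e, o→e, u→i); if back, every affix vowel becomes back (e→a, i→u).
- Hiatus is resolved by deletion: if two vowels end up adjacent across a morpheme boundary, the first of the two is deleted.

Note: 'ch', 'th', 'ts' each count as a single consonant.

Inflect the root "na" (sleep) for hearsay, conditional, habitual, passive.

Attach voice passive -av → naav.
Attach evidentiality hearsay -ma → naavma.
Attach aspect habitual -iy (after vowel 'a') → naavmaiy.
Attach mood conditional -ich → naavmaiyich.
Apply vowel harmony: naavmaiyich → naavmauyuch.
Apply vowel deletion: naavmauyuch → navmuyuch.

navmuyuch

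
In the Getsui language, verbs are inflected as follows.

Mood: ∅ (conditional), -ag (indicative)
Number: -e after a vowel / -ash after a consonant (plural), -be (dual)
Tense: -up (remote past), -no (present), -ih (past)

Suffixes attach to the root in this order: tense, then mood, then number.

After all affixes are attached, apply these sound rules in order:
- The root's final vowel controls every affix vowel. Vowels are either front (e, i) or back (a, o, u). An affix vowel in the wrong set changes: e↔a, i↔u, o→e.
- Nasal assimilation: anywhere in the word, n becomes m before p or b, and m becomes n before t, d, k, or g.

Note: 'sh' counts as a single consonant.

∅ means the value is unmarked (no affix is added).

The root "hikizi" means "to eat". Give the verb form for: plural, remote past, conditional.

hikiziipesh

Attach tense remote past -up → hikiziup.
mood = conditional: zero marking, form stays hikiziup.
Attach number plural -ash (after consonant 'p') → hikiziupash.
Apply vowel harmony: hikiziupash → hikiziipesh.
Nasal assimilation: no change.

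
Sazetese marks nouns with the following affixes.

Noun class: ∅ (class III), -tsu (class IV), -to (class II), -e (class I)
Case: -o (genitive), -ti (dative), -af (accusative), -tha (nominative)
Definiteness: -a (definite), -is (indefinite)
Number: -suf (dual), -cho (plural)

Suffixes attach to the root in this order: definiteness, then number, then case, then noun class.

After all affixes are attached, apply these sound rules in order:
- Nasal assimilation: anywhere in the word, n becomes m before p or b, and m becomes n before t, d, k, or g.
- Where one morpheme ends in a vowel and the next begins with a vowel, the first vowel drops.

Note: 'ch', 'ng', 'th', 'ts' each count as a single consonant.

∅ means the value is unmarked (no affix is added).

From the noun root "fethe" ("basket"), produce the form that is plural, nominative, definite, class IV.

fethachothatsu

Attach definiteness definite -a → fethea.
Attach number plural -cho → fetheacho.
Attach case nominative -tha → fetheachotha.
Attach noun class class IV -tsu → fetheachothatsu.
Nasal assimilation: no change.
Apply vowel deletion: fetheachothatsu → fethachothatsu.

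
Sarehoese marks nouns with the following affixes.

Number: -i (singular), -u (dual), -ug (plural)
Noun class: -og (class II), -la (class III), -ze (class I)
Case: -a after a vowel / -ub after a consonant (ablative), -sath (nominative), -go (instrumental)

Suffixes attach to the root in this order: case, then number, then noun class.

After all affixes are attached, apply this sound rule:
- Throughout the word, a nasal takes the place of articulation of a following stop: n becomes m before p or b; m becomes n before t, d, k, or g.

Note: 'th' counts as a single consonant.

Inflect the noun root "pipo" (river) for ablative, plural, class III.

pipoaugla

Attach case ablative -a (after vowel 'o') → pipoa.
Attach number plural -ug → pipoaug.
Attach noun class class III -la → pipoaugla.
Nasal assimilation: no change.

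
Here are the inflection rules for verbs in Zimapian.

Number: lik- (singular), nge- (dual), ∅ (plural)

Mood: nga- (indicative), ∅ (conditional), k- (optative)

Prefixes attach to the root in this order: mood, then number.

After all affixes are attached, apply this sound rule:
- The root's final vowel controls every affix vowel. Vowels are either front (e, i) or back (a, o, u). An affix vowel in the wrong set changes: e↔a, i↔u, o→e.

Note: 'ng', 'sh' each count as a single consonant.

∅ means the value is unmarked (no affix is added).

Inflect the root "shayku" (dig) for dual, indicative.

Attach mood indicative nga- → ngashayku.
Attach number dual nge- → ngengashayku.
Apply vowel harmony: ngengashayku → ngangashayku.

ngangashayku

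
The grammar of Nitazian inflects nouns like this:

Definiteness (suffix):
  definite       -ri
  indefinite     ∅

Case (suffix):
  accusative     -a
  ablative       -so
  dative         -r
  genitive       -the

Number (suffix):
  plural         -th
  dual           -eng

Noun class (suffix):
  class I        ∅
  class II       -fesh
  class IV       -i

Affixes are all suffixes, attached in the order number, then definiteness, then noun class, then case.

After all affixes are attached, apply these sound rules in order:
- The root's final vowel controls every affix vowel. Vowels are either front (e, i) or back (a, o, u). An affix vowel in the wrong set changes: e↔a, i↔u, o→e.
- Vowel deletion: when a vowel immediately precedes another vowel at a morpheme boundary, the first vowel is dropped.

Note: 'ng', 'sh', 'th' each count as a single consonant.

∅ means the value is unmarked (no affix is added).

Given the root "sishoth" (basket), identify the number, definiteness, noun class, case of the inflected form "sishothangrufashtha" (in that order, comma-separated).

dual, definite, class II, genitive

Segment: sishoth-eng-ri-fesh-the.
number: -eng → dual.
definiteness: -ri → definite.
noun class: -fesh → class II.
case: -the → genitive.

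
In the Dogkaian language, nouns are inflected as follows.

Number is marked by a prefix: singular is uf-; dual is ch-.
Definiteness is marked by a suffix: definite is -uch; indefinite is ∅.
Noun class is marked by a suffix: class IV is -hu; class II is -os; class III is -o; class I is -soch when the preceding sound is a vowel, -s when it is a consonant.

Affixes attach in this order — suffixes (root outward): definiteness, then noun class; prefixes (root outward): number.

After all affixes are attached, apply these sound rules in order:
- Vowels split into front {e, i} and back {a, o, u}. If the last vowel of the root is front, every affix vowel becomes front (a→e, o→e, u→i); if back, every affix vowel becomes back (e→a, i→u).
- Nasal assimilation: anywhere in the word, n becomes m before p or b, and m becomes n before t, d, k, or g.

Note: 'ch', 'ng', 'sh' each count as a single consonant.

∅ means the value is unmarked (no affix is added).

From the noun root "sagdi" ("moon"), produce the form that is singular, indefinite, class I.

ifsagdisech

Attach number singular uf- → ufsagdi.
definiteness = indefinite: zero marking, form stays ufsagdi.
Attach noun class class I -soch (after vowel 'i') → ufsagdisoch.
Apply vowel harmony: ufsagdisoch → ifsagdisech.
Nasal assimilation: no change.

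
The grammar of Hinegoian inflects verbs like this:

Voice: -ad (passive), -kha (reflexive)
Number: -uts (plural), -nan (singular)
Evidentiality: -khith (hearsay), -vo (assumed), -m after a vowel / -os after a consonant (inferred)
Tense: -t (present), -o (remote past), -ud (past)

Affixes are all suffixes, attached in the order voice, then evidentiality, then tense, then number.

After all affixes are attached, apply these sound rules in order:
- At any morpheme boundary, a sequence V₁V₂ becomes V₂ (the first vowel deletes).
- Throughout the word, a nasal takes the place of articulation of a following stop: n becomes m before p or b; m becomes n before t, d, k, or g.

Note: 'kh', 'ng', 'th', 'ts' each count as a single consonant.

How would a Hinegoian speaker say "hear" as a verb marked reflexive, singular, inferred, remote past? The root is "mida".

Attach voice reflexive -kha → midakha.
Attach evidentiality inferred -m (after vowel 'a') → midakham.
Attach tense remote past -o → midakhamo.
Attach number singular -nan → midakhamonan.
Vowel deletion: no change.
Nasal assimilation: no change.

midakhamonan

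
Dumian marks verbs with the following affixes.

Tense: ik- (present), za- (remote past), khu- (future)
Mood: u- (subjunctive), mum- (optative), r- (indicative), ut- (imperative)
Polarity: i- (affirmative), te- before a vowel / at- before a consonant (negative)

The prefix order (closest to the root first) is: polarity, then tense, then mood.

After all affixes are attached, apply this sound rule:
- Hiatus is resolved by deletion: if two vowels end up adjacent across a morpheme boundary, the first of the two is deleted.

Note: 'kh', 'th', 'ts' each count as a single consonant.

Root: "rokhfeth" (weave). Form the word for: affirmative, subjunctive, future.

ukhirokhfeth

Attach polarity affirmative i- → irokhfeth.
Attach tense future khu- → khuirokhfeth.
Attach mood subjunctive u- → ukhuirokhfeth.
Apply vowel deletion: ukhuirokhfeth → ukhirokhfeth.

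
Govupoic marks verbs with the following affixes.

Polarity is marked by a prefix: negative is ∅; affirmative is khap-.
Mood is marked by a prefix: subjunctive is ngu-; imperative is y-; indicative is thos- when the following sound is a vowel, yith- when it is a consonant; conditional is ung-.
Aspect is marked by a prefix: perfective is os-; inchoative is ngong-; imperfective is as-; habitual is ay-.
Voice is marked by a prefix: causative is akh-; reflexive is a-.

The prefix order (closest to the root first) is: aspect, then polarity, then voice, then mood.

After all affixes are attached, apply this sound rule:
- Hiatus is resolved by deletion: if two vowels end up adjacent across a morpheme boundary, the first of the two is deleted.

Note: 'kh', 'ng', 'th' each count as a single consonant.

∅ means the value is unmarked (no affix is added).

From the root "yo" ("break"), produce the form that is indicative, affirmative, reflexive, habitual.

Attach aspect habitual ay- → ayyo.
Attach polarity affirmative khap- → khapayyo.
Attach voice reflexive a- → akhapayyo.
Attach mood indicative thos- (before vowel 'a') → thosakhapayyo.
Vowel deletion: no change.

thosakhapayyo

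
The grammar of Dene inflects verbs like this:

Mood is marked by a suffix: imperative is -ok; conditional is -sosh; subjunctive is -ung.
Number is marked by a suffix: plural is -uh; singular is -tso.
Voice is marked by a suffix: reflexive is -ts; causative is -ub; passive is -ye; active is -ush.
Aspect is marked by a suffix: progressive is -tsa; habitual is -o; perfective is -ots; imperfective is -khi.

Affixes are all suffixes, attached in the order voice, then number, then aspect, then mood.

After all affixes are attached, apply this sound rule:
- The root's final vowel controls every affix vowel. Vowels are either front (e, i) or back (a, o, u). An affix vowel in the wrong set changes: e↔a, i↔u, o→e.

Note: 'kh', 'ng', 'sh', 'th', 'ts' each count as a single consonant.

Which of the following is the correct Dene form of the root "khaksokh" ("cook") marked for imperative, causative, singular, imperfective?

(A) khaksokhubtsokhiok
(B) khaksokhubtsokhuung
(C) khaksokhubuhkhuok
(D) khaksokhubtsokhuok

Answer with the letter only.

D

Attach voice causative -ub → khaksokhub.
Attach number singular -tso → khaksokhubtso.
Attach aspect imperfective -khi → khaksokhubtsokhi.
Attach mood imperative -ok → khaksokhubtsokhiok.
Apply vowel harmony: khaksokhubtsokhiok → khaksokhubtsokhuok.
So the correct form is khaksokhubtsokhuok, option (D).
(A) khaksokhubtsokhiok is wrong: it fails to apply the sound rule(s).
(B) khaksokhubtsokhuung is wrong: it uses subjunctive instead of imperative for mood.
(C) khaksokhubuhkhuok is wrong: it uses plural instead of singular for number.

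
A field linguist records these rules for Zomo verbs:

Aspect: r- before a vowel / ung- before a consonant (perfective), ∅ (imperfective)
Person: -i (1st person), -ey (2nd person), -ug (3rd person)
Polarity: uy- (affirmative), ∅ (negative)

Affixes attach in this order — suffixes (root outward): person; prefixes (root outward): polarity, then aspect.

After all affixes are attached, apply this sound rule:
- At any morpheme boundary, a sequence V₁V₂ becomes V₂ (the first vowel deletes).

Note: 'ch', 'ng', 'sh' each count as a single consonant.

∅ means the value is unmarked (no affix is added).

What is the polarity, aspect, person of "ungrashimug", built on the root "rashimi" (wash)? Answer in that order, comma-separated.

Segment: ung-rashimi-ug.
polarity: ∅ → negative.
aspect: r/ung- → perfective.
person: -ug → 3rd person.

negative, perfective, 3rd person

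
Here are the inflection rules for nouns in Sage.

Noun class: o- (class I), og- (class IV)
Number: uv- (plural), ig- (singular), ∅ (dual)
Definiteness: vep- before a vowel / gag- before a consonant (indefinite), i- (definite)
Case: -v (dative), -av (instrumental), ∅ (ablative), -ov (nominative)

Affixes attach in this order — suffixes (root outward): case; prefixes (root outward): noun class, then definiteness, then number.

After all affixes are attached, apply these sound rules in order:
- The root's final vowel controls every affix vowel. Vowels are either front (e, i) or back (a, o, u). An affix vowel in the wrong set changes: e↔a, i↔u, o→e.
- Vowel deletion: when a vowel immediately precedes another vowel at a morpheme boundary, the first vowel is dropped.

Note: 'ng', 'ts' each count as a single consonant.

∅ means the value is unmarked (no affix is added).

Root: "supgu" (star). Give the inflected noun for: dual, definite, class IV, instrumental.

ogsupgav

Attach noun class class IV og- → ogsupgu.
Attach definiteness definite i- → iogsupgu.
number = dual: zero marking, form stays iogsupgu.
Attach case instrumental -av → iogsupguav.
Apply vowel harmony: iogsupguav → uogsupguav.
Apply vowel deletion: uogsupguav → ogsupgav.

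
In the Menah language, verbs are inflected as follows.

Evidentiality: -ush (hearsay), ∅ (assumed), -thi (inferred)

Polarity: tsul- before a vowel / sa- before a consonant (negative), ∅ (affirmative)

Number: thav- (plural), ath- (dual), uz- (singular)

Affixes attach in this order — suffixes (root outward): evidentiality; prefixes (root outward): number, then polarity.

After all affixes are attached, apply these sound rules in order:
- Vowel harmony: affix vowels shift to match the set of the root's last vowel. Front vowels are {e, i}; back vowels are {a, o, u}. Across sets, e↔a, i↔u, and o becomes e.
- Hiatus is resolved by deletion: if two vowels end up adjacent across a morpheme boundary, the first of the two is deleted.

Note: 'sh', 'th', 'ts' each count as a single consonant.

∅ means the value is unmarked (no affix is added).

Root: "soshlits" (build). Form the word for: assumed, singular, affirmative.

izsoshlits

Attach number singular uz- → uzsoshlits.
polarity = affirmative: zero marking, form stays uzsoshlits.
evidentiality = assumed: zero marking, form stays uzsoshlits.
Apply vowel harmony: uzsoshlits → izsoshlits.
Vowel deletion: no change.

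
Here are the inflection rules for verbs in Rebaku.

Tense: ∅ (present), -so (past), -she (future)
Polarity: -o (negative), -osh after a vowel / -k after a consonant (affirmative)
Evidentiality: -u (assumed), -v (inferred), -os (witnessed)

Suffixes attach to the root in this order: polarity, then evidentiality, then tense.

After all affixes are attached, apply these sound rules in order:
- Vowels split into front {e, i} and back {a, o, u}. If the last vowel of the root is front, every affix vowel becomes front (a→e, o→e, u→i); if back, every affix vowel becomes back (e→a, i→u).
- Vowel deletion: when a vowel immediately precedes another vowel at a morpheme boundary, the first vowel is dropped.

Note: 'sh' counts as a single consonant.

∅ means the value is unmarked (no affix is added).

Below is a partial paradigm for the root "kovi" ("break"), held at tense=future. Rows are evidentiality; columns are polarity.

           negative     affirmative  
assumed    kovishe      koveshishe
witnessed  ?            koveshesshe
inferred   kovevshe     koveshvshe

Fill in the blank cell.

Attach polarity negative -o → kovio.
Attach evidentiality witnessed -os → kovioos.
Attach tense future -she → kovioosshe.
Apply vowel harmony: kovioosshe → kovieesshe.
Apply vowel deletion: kovieesshe → kovesshe.

kovesshe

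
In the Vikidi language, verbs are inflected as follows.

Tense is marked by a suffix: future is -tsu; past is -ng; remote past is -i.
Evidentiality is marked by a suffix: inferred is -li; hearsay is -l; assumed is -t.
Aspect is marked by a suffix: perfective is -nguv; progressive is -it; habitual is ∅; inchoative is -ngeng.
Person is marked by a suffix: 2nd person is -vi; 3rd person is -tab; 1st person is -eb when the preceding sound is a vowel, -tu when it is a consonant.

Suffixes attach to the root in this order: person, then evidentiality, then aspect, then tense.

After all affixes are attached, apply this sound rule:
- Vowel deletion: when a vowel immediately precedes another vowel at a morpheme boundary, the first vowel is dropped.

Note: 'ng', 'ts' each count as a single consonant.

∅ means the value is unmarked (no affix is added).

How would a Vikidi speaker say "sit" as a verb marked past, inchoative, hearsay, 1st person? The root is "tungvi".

tungveblngengng

Attach person 1st person -eb (after vowel 'i') → tungvieb.
Attach evidentiality hearsay -l → tungviebl.
Attach aspect inchoative -ngeng → tungvieblngeng.
Attach tense past -ng → tungvieblngengng.
Apply vowel deletion: tungvieblngengng → tungveblngengng.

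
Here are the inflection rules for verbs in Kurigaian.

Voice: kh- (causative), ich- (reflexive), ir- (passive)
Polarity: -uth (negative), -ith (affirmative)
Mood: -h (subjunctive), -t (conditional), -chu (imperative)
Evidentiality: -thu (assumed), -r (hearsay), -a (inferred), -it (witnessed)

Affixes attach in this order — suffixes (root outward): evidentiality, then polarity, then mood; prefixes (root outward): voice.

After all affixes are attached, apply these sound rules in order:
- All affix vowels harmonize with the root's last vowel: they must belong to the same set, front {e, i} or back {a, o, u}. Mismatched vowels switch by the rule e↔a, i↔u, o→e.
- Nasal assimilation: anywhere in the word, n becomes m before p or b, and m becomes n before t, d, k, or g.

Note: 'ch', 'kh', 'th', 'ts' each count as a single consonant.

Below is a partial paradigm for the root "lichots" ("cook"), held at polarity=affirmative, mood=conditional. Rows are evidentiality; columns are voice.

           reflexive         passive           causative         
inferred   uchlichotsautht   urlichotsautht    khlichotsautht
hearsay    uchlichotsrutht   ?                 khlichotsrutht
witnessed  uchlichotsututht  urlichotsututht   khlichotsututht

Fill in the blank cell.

urlichotsrutht

Attach voice passive ir- → irlichots.
Attach evidentiality hearsay -r → irlichotsr.
Attach polarity affirmative -ith → irlichotsrith.
Attach mood conditional -t → irlichotsritht.
Apply vowel harmony: irlichotsritht → urlichotsrutht.
Nasal assimilation: no change.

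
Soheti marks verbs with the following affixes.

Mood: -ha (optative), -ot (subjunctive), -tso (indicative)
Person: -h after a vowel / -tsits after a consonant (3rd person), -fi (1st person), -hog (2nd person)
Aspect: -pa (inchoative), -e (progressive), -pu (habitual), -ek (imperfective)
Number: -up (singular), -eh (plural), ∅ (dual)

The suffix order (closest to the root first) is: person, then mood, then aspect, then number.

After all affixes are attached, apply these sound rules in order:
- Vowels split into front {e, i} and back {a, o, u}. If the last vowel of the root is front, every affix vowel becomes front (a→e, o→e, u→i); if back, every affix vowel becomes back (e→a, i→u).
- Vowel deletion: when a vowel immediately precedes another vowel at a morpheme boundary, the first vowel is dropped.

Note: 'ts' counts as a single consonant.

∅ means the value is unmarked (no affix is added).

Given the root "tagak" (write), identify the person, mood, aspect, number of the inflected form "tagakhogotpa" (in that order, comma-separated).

2nd person, subjunctive, inchoative, dual

Segment: tagak-hog-ot-pa.
person: -hog → 2nd person.
mood: -ot → subjunctive.
aspect: -pa → inchoative.
number: ∅ → dual.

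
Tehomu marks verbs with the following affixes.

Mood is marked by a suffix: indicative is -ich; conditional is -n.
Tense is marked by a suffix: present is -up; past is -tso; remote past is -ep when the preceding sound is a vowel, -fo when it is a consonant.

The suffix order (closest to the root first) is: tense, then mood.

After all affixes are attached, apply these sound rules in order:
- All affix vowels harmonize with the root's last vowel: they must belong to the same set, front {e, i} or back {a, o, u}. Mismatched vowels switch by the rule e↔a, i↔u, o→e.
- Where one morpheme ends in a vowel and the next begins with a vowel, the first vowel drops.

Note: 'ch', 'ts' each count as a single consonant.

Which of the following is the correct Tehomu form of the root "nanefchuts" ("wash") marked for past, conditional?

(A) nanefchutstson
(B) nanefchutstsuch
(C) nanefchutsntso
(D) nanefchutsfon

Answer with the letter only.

A

Attach tense past -tso → nanefchutstso.
Attach mood conditional -n → nanefchutstson.
Vowel harmony: no change.
Vowel deletion: no change.
So the correct form is nanefchutstson, option (A).
(C) nanefchutsntso is wrong: it has the affixes in the wrong order.
(B) nanefchutstsuch is wrong: it uses indicative instead of conditional for mood.
(D) nanefchutsfon is wrong: it uses remote past instead of past for tense.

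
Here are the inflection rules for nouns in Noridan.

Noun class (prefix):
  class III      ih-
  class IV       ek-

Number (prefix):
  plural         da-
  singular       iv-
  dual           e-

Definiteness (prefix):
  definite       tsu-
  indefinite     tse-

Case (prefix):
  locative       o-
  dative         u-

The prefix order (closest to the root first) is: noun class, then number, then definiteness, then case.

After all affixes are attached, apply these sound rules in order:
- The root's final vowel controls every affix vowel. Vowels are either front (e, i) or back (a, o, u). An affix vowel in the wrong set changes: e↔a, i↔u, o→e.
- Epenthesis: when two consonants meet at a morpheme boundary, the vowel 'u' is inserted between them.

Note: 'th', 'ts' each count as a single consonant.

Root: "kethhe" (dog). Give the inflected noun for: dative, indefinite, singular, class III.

Attach noun class class III ih- → ihkethhe.
Attach number singular iv- → ivihkethhe.
Attach definiteness indefinite tse- → tseivihkethhe.
Attach case dative u- → utseivihkethhe.
Apply vowel harmony: utseivihkethhe → itseivihkethhe.
Apply epenthesis: itseivihkethhe → itseivihukethhe.

itseivihukethhe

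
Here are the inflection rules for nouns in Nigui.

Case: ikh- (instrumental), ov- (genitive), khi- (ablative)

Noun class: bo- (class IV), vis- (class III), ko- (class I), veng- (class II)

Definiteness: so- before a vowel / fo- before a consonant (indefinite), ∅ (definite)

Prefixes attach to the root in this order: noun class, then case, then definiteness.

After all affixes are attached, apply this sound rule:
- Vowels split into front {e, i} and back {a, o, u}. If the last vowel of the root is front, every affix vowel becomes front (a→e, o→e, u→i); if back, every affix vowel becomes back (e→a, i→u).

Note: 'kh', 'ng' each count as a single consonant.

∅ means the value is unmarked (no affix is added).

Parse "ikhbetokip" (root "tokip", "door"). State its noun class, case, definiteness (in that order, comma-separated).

class IV, instrumental, definite

Segment: ikh-bo-tokip.
noun class: bo- → class IV.
case: ikh- → instrumental.
definiteness: ∅ → definite.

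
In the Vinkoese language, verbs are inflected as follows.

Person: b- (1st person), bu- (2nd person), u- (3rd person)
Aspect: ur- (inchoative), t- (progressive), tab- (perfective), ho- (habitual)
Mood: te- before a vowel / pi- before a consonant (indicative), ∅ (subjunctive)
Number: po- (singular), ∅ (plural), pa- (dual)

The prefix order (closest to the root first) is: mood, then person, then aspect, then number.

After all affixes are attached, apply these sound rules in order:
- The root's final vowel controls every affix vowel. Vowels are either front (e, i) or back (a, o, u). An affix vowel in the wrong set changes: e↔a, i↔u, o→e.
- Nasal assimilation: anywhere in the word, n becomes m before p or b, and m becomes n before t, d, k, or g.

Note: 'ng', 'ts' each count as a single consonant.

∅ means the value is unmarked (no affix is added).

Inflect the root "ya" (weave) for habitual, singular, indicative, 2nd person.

Attach mood indicative pi- (before consonant 'y') → piya.
Attach person 2nd person bu- → bupiya.
Attach aspect habitual ho- → hobupiya.
Attach number singular po- → pohobupiya.
Apply vowel harmony: pohobupiya → pohobupuya.
Nasal assimilation: no change.

pohobupuya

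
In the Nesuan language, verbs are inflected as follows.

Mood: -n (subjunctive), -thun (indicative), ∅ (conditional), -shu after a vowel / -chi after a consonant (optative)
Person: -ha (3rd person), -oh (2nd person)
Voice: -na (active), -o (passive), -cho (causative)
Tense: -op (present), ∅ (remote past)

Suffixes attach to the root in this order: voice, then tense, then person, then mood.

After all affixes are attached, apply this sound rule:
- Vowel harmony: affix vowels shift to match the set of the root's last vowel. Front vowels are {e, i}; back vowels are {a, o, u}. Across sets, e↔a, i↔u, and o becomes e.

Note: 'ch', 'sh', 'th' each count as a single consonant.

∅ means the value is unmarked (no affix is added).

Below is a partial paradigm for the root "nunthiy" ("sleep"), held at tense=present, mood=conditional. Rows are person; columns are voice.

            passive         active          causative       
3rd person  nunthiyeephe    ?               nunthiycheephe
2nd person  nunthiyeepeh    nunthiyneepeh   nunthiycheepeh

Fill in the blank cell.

nunthiyneephe

Attach voice active -na → nunthiyna.
Attach tense present -op → nunthiynaop.
Attach person 3rd person -ha → nunthiynaopha.
mood = conditional: zero marking, form stays nunthiynaopha.
Apply vowel harmony: nunthiynaopha → nunthiyneephe.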